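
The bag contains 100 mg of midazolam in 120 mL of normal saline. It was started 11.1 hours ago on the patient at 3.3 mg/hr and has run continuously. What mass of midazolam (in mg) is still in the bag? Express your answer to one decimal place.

Concentration = 100 mg ÷ 120 mL = 0.8333333 mg/mL
Rate = 3.3 mg/hr ÷ 0.8333333 mg/mL = 3.96 mL/hr
Volume infused = 3.96 mL/hr × 11.1 hr = 43.956 mL
Volume remaining = 120 − 43.956 = 76.044 mL
Drug remaining = 76.044 mL × 0.8333333 mg/mL = 63.37 mg

63.4 mg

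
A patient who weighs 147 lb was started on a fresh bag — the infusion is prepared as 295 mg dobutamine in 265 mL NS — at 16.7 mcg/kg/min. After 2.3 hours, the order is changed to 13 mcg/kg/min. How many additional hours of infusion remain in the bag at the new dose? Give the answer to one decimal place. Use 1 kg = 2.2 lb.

Initial rate:
Weight = 147 lb ÷ 2.2 lb/kg = 66.81818 kg
Dose = 16.7 mcg/kg/min × 66.81818 kg = 1115.864 mcg/min
1115.864 mcg/min × 60 min/hr = 66951.82 mcg/hr
Concentration = 295 mg ÷ 265 mL = 1.113208 mg/mL = 1113.208 mcg/mL
Rate = 66951.82 mcg/hr ÷ 1113.208 mcg/mL = 60.14316 mL/hr
Volume infused so far = 60.14316 mL/hr × 2.3 hr = 138.3293 mL
Volume remaining = 265 − 138.3293 = 126.6707 mL
New rate:
Dose = 13 mcg/kg/min × 66.81818 kg = 868.6364 mcg/min
868.6364 mcg/min × 60 min/hr = 52118.18 mcg/hr
Rate = 52118.18 mcg/hr ÷ 1113.208 mcg/mL = 46.81803 mL/hr
Time remaining = 126.6707 mL ÷ 46.81803 mL/hr = 2.705597 hr

2.7 hours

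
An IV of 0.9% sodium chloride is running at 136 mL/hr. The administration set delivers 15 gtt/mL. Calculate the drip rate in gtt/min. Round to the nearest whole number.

136 mL/hr ÷ 60 min/hr = 2.266667 mL/min
2.266667 mL/min × 15 gtt/mL = 34 gtt/min

34 gtt/min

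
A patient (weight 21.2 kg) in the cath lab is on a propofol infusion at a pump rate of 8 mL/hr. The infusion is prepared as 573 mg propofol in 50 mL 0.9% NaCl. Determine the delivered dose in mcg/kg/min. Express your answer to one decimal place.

72.1 mcg/kg/min

Concentration = 573 mg ÷ 50 mL = 11.46 mg/mL = 11460 mcg/mL
Drug rate = 8 mL/hr × 11460 mcg/mL = 91680 mcg/hr
91680 mcg/hr ÷ 60 min/hr = 1528 mcg/min
1528 mcg/min ÷ 21.2 kg = 72.07547 mcg/kg/min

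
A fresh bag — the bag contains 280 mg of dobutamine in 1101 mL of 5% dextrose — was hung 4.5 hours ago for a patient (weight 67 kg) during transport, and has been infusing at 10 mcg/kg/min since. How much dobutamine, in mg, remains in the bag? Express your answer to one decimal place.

99.1 mg

Dose = 10 mcg/kg/min × 67 kg = 670 mcg/min
670 mcg/min × 60 min/hr = 40200 mcg/hr
Concentration = 280 mg ÷ 1101 mL = 0.2543143 mg/mL = 254.3143 mcg/mL
Rate = 40200 mcg/hr ÷ 254.3143 mcg/mL = 158.0721 mL/hr
Volume infused = 158.0721 mL/hr × 4.5 hr = 711.3246 mL
Volume remaining = 1101 − 711.3246 = 389.6754 mL
Drug remaining = 389.6754 mL × 254.3143 mcg/mL = 99100 mcg = 99.1 mg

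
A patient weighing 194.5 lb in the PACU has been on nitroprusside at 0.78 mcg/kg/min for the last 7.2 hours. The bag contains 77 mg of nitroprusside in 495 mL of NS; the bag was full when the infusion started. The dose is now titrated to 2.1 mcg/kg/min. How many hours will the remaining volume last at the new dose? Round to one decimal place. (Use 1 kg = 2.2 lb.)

4.2 hours

Initial rate:
Weight = 194.5 lb ÷ 2.2 lb/kg = 88.40909 kg
Dose = 0.78 mcg/kg/min × 88.40909 kg = 68.95909 mcg/min
68.95909 mcg/min × 60 min/hr = 4137.545 mcg/hr
Concentration = 77 mg ÷ 495 mL = 0.1555556 mg/mL = 155.5556 mcg/mL
Rate = 4137.545 mcg/hr ÷ 155.5556 mcg/mL = 26.59851 mL/hr
Volume infused so far = 26.59851 mL/hr × 7.2 hr = 191.5092 mL
Volume remaining = 495 − 191.5092 = 303.4908 mL
New rate:
Dose = 2.1 mcg/kg/min × 88.40909 kg = 185.6591 mcg/min
185.6591 mcg/min × 60 min/hr = 11139.55 mcg/hr
Rate = 11139.55 mcg/hr ÷ 155.5556 mcg/mL = 71.61136 mL/hr
Time remaining = 303.4908 mL ÷ 71.61136 mL/hr = 4.238025 hr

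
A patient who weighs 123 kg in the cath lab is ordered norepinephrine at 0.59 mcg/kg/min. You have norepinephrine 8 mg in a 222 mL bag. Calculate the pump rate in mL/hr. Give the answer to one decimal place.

120.8 mL/hr

Dose = 0.59 mcg/kg/min × 123 kg = 72.57 mcg/min
72.57 mcg/min × 60 min/hr = 4354.2 mcg/hr
Concentration = 8 mg ÷ 222 mL = 0.03603604 mg/mL = 36.03604 mcg/mL
Rate = 4354.2 mcg/hr ÷ 36.03604 mcg/mL = 120.829 mL/hr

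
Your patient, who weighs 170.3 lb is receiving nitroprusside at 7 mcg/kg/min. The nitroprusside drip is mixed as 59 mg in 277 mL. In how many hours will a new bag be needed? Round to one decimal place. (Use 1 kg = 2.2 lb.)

1.8 hours

Weight = 170.3 lb ÷ 2.2 lb/kg = 77.40909 kg
Dose = 7 mcg/kg/min × 77.40909 kg = 541.8636 mcg/min
541.8636 mcg/min × 60 min/hr = 32511.82 mcg/hr
Concentration = 59 mg ÷ 277 mL = 0.2129964 mg/mL = 212.9964 mcg/mL
Rate = 32511.82 mcg/hr ÷ 212.9964 mcg/mL = 152.6402 mL/hr
Duration = 277 mL ÷ 152.6402 mL/hr = 1.814725 hr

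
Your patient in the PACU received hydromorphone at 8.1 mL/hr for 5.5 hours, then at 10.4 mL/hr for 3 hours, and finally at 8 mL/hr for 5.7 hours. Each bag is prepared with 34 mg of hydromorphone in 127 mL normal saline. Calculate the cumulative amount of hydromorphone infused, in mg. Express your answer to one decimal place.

Concentration = 34 mg ÷ 127 mL = 0.2677165 mg/mL
Stage 1: 8.1 mL/hr × 5.5 hr = 44.55 mL → 44.55 mL × 0.2677165 mg/mL = 11.92677 mg
Stage 2: 10.4 mL/hr × 3 hr = 31.2 mL → 31.2 mL × 0.2677165 mg/mL = 8.352756 mg
Stage 3: 8 mL/hr × 5.7 hr = 45.6 mL → 45.6 mL × 0.2677165 mg/mL = 12.20787 mg
Total = 11.92677 + 8.352756 + 12.20787 = 32.4874 mg

32.5 mg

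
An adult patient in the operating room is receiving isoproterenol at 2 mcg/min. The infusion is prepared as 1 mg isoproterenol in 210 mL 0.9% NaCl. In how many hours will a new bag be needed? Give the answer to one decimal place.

8.3 hours

2 mcg/min × 60 min/hr = 120 mcg/hr
Concentration = 1 mg ÷ 210 mL = 0.004761905 mg/mL = 4.761905 mcg/mL
Rate = 120 mcg/hr ÷ 4.761905 mcg/mL = 25.2 mL/hr
Duration = 210 mL ÷ 25.2 mL/hr = 8.333333 hr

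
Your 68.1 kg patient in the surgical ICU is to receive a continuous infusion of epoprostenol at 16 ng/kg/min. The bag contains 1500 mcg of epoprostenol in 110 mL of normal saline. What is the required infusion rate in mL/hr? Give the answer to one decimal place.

4.8 mL/hr

Dose = 16 ng/kg/min × 68.1 kg = 1089.6 ng/min
1089.6 ng/min × 60 min/hr = 65376 ng/hr
Concentration = 1500 mcg ÷ 110 mL = 13.63636 mcg/mL = 13636.36 ng/mL
Rate = 65376 ng/hr ÷ 13636.36 ng/mL = 4.79424 mL/hr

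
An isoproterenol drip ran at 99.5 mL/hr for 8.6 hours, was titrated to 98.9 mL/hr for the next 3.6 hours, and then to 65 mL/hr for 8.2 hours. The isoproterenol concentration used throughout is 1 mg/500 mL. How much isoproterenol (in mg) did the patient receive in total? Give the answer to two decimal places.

3.49 mg

Concentration = 1 mg ÷ 500 mL = 0.002 mg/mL
Stage 1: 99.5 mL/hr × 8.6 hr = 855.7 mL → 855.7 mL × 0.002 mg/mL = 1.7114 mg
Stage 2: 98.9 mL/hr × 3.6 hr = 356.04 mL → 356.04 mL × 0.002 mg/mL = 0.71208 mg
Stage 3: 65 mL/hr × 8.2 hr = 533 mL → 533 mL × 0.002 mg/mL = 1.066 mg
Total = 1.7114 + 0.71208 + 1.066 = 3.48948 mg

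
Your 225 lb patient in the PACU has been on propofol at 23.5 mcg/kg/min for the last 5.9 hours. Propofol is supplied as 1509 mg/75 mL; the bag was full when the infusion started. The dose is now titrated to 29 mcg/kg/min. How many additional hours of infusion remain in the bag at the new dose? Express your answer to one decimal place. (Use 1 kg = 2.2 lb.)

Initial rate:
Weight = 225 lb ÷ 2.2 lb/kg = 102.2727 kg
Dose = 23.5 mcg/kg/min × 102.2727 kg = 2403.409 mcg/min
2403.409 mcg/min × 60 min/hr = 144204.5 mcg/hr
Concentration = 1509 mg ÷ 75 mL = 20.12 mg/mL = 20120 mcg/mL
Rate = 144204.5 mcg/hr ÷ 20120 mcg/mL = 7.167224 mL/hr
Volume infused so far = 7.167224 mL/hr × 5.9 hr = 42.28662 mL
Volume remaining = 75 − 42.28662 = 32.71338 mL
New rate:
Dose = 29 mcg/kg/min × 102.2727 kg = 2965.909 mcg/min
2965.909 mcg/min × 60 min/hr = 177954.5 mcg/hr
Rate = 177954.5 mcg/hr ÷ 20120 mcg/mL = 8.844659 mL/hr
Time remaining = 32.71338 mL ÷ 8.844659 mL/hr = 3.698659 hr

3.7 hours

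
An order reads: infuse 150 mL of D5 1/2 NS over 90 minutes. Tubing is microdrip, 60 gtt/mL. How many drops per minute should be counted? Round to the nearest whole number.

100 gtt/min

150 mL ÷ (90 min) = 1.666667 mL/min
1.666667 mL/min × 60 gtt/mL = 100 gtt/min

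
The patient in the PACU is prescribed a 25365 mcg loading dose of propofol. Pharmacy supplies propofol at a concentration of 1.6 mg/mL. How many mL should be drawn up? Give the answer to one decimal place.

Concentration = 1.6 mg/mL = 1600 mcg/mL
Volume = 25365 mcg ÷ 1600 mcg/mL = 15.85313 mL

15.9 mL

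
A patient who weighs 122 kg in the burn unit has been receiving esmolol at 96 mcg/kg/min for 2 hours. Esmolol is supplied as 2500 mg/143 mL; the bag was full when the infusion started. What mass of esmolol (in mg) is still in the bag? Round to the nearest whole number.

Dose = 96 mcg/kg/min × 122 kg = 11712 mcg/min
11712 mcg/min × 60 min/hr = 702720 mcg/hr
Concentration = 2500 mg ÷ 143 mL = 17.48252 mg/mL = 17482.52 mcg/mL
Rate = 702720 mcg/hr ÷ 17482.52 mcg/mL = 40.19558 mL/hr
Volume infused = 40.19558 mL/hr × 2 hr = 80.39117 mL
Volume remaining = 143 − 80.39117 = 62.60883 mL
Drug remaining = 62.60883 mL × 17482.52 mcg/mL = 1094560 mcg = 1094.56 mg

1095 mg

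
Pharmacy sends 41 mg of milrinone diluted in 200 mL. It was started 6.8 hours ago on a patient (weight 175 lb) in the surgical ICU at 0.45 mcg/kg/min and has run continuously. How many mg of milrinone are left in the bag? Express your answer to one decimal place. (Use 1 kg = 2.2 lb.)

Weight = 175 lb ÷ 2.2 lb/kg = 79.54545 kg
Dose = 0.45 mcg/kg/min × 79.54545 kg = 35.79545 mcg/min
35.79545 mcg/min × 60 min/hr = 2147.727 mcg/hr
Concentration = 41 mg ÷ 200 mL = 0.205 mg/mL = 205 mcg/mL
Rate = 2147.727 mcg/hr ÷ 205 mcg/mL = 10.47672 mL/hr
Volume infused = 10.47672 mL/hr × 6.8 hr = 71.24169 mL
Volume remaining = 200 − 71.24169 = 128.7583 mL
Drug remaining = 128.7583 mL × 205 mcg/mL = 26395.45 mcg = 26.39545 mg

26.4 mg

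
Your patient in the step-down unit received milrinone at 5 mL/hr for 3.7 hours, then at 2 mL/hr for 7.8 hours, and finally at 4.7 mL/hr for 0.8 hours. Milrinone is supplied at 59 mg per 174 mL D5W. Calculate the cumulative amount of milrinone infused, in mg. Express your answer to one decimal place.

Concentration = 59 mg ÷ 174 mL = 0.3390805 mg/mL
Stage 1: 5 mL/hr × 3.7 hr = 18.5 mL → 18.5 mL × 0.3390805 mg/mL = 6.272989 mg
Stage 2: 2 mL/hr × 7.8 hr = 15.6 mL → 15.6 mL × 0.3390805 mg/mL = 5.289655 mg
Stage 3: 4.7 mL/hr × 0.8 hr = 3.76 mL → 3.76 mL × 0.3390805 mg/mL = 1.274943 mg
Total = 6.272989 + 5.289655 + 1.274943 = 12.83759 mg

12.8 mg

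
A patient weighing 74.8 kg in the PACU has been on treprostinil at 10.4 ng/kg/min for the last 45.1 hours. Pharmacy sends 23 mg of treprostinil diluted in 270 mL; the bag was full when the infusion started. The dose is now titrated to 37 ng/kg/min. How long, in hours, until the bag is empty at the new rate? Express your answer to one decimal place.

125.8 hours

Initial rate:
Dose = 10.4 ng/kg/min × 74.8 kg = 777.92 ng/min
777.92 ng/min × 60 min/hr = 46675.2 ng/hr
Concentration = 23 mg ÷ 270 mL = 0.08518519 mg/mL = 85185.19 ng/mL
Rate = 46675.2 ng/hr ÷ 85185.19 ng/mL = 0.5479263 mL/hr
Volume infused so far = 0.5479263 mL/hr × 45.1 hr = 24.71147 mL
Volume remaining = 270 − 24.71147 = 245.2885 mL
New rate:
Dose = 37 ng/kg/min × 74.8 kg = 2767.6 ng/min
2767.6 ng/min × 60 min/hr = 166056 ng/hr
Rate = 166056 ng/hr ÷ 85185.19 ng/mL = 1.949353 mL/hr
Time remaining = 245.2885 mL ÷ 1.949353 mL/hr = 125.8307 hr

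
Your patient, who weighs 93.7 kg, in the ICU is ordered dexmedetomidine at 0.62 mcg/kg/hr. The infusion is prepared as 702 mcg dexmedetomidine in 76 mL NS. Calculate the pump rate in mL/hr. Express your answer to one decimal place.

Dose = 0.62 mcg/kg/hr × 93.7 kg = 58.094 mcg/hr
Concentration = 702 mcg ÷ 76 mL = 9.236842 mcg/mL
Rate = 58.094 mcg/hr ÷ 9.236842 mcg/mL = 6.289379 mL/hr

6.3 mL/hr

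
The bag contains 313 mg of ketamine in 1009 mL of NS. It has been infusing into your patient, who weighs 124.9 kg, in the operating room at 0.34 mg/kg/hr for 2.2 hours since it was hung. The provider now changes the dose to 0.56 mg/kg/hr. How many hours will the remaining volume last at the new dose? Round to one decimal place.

3.1 hours

Initial rate:
Dose = 0.34 mg/kg/hr × 124.9 kg = 42.466 mg/hr
Concentration = 313 mg ÷ 1009 mL = 0.3102081 mg/mL
Rate = 42.466 mg/hr ÷ 0.3102081 mg/mL = 136.8952 mL/hr
Volume infused so far = 136.8952 mL/hr × 2.2 hr = 301.1694 mL
Volume remaining = 1009 − 301.1694 = 707.8306 mL
New rate:
Dose = 0.56 mg/kg/hr × 124.9 kg = 69.944 mg/hr
Rate = 69.944 mg/hr ÷ 0.3102081 mg/mL = 225.4744 mL/hr
Time remaining = 707.8306 mL ÷ 225.4744 mL/hr = 3.139294 hr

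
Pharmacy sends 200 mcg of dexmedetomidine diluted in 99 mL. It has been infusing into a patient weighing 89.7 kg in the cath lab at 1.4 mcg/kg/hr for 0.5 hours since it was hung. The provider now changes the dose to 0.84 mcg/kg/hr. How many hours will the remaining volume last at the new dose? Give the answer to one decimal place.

Initial rate:
Dose = 1.4 mcg/kg/hr × 89.7 kg = 125.58 mcg/hr
Concentration = 200 mcg ÷ 99 mL = 2.020202 mcg/mL
Rate = 125.58 mcg/hr ÷ 2.020202 mcg/mL = 62.1621 mL/hr
Volume infused so far = 62.1621 mL/hr × 0.5 hr = 31.08105 mL
Volume remaining = 99 − 31.08105 = 67.91895 mL
New rate:
Dose = 0.84 mcg/kg/hr × 89.7 kg = 75.348 mcg/hr
Rate = 75.348 mcg/hr ÷ 2.020202 mcg/mL = 37.29726 mL/hr
Time remaining = 67.91895 mL ÷ 37.29726 mL/hr = 1.821017 hr

1.8 hours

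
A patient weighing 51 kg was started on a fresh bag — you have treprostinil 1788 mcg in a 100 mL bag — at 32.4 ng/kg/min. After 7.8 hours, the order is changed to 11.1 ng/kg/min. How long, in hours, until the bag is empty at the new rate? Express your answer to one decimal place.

29.9 hours

Initial rate:
Dose = 32.4 ng/kg/min × 51 kg = 1652.4 ng/min
1652.4 ng/min × 60 min/hr = 99144 ng/hr
Concentration = 1788 mcg ÷ 100 mL = 17.88 mcg/mL = 17880 ng/mL
Rate = 99144 ng/hr ÷ 17880 ng/mL = 5.544966 mL/hr
Volume infused so far = 5.544966 mL/hr × 7.8 hr = 43.25074 mL
Volume remaining = 100 − 43.25074 = 56.74926 mL
New rate:
Dose = 11.1 ng/kg/min × 51 kg = 566.1 ng/min
566.1 ng/min × 60 min/hr = 33966 ng/hr
Rate = 33966 ng/hr ÷ 17880 ng/mL = 1.899664 mL/hr
Time remaining = 56.74926 mL ÷ 1.899664 mL/hr = 29.87331 hr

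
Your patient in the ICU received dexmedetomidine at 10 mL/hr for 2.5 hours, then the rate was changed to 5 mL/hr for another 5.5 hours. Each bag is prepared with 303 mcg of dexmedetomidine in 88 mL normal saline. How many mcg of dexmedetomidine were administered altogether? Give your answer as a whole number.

Concentration = 303 mcg ÷ 88 mL = 3.443182 mcg/mL
Stage 1: 10 mL/hr × 2.5 hr = 25 mL → 25 mL × 3.443182 mcg/mL = 86.07955 mcg
Stage 2: 5 mL/hr × 5.5 hr = 27.5 mL → 27.5 mL × 3.443182 mcg/mL = 94.6875 mcg
Total = 86.07955 + 94.6875 = 180.767 mcg

181 mcg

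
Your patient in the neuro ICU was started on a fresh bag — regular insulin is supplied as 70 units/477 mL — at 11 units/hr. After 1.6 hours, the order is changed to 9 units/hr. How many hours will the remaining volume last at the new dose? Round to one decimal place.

Initial rate:
Concentration = 70 units ÷ 477 mL = 0.1467505 units/mL
Rate = 11 units/hr ÷ 0.1467505 units/mL = 74.95714 mL/hr
Volume infused so far = 74.95714 mL/hr × 1.6 hr = 119.9314 mL
Volume remaining = 477 − 119.9314 = 357.0686 mL
New rate:
Rate = 9 units/hr ÷ 0.1467505 units/mL = 61.32857 mL/hr
Time remaining = 357.0686 mL ÷ 61.32857 mL/hr = 5.822222 hr

5.8 hours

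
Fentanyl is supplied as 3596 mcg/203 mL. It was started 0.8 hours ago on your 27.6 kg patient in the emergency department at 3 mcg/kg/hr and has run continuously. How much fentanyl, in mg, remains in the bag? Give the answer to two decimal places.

3.53 mg

Dose = 3 mcg/kg/hr × 27.6 kg = 82.8 mcg/hr
Concentration = 3596 mcg ÷ 203 mL = 17.71429 mcg/mL
Rate = 82.8 mcg/hr ÷ 17.71429 mcg/mL = 4.674194 mL/hr
Volume infused = 4.674194 mL/hr × 0.8 hr = 3.739355 mL
Volume remaining = 203 − 3.739355 = 199.2606 mL
Drug remaining = 199.2606 mL × 17.71429 mcg/mL = 3529.76 mcg = 3.52976 mg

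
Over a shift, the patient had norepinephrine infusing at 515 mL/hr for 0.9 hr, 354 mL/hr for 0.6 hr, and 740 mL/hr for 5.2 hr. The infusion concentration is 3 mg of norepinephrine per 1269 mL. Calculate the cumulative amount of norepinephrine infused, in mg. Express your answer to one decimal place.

Concentration = 3 mg ÷ 1269 mL = 0.002364066 mg/mL
Stage 1: 515 mL/hr × 0.9 hr = 463.5 mL → 463.5 mL × 0.002364066 mg/mL = 1.095745 mg
Stage 2: 354 mL/hr × 0.6 hr = 212.4 mL → 212.4 mL × 0.002364066 mg/mL = 0.5021277 mg
Stage 3: 740 mL/hr × 5.2 hr = 3848 mL → 3848 mL × 0.002364066 mg/mL = 9.096927 mg
Total = 1.095745 + 0.5021277 + 9.096927 = 10.6948 mg

10.7 mg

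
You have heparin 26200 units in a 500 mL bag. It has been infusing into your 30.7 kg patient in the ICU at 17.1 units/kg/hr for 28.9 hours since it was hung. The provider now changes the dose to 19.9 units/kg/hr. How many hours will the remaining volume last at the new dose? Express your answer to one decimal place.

Initial rate:
Dose = 17.1 units/kg/hr × 30.7 kg = 524.97 units/hr
Concentration = 26200 units ÷ 500 mL = 52.4 units/mL
Rate = 524.97 units/hr ÷ 52.4 units/mL = 10.01851 mL/hr
Volume infused so far = 10.01851 mL/hr × 28.9 hr = 289.535 mL
Volume remaining = 500 − 289.535 = 210.465 mL
New rate:
Dose = 19.9 units/kg/hr × 30.7 kg = 610.93 units/hr
Rate = 610.93 units/hr ÷ 52.4 units/mL = 11.65897 mL/hr
Time remaining = 210.465 mL ÷ 11.65897 mL/hr = 18.05177 hr

18.1 hours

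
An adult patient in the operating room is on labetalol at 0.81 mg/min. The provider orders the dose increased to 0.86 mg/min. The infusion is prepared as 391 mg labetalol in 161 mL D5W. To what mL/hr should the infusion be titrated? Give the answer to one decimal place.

0.86 mg/min × 60 min/hr = 51.6 mg/hr
Concentration = 391 mg ÷ 161 mL = 2.428571 mg/mL
Rate = 51.6 mg/hr ÷ 2.428571 mg/mL = 21.24706 mL/hr

21.2 mL/hr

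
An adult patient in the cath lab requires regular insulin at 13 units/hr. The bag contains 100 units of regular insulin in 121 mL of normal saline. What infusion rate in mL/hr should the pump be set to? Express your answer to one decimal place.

Concentration = 100 units ÷ 121 mL = 0.8264463 units/mL
Rate = 13 units/hr ÷ 0.8264463 units/mL = 15.73 mL/hr

15.7 mL/hr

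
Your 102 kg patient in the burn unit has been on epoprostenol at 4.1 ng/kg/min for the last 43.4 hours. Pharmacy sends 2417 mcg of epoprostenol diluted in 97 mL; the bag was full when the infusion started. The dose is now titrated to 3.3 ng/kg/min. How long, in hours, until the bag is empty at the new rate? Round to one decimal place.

Initial rate:
Dose = 4.1 ng/kg/min × 102 kg = 418.2 ng/min
418.2 ng/min × 60 min/hr = 25092 ng/hr
Concentration = 2417 mcg ÷ 97 mL = 24.91753 mcg/mL = 24917.53 ng/mL
Rate = 25092 ng/hr ÷ 24917.53 ng/mL = 1.007002 mL/hr
Volume infused so far = 1.007002 mL/hr × 43.4 hr = 43.70389 mL
Volume remaining = 97 − 43.70389 = 53.29611 mL
New rate:
Dose = 3.3 ng/kg/min × 102 kg = 336.6 ng/min
336.6 ng/min × 60 min/hr = 20196 ng/hr
Rate = 20196 ng/hr ÷ 24917.53 ng/mL = 0.8105139 mL/hr
Time remaining = 53.29611 mL ÷ 0.8105139 mL/hr = 65.75595 hr

65.8 hours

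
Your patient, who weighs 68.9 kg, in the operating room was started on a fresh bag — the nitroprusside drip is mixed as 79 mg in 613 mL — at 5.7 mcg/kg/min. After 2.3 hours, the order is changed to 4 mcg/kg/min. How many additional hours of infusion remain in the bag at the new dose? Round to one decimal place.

Initial rate:
Dose = 5.7 mcg/kg/min × 68.9 kg = 392.73 mcg/min
392.73 mcg/min × 60 min/hr = 23563.8 mcg/hr
Concentration = 79 mg ÷ 613 mL = 0.1288744 mg/mL = 128.8744 mcg/mL
Rate = 23563.8 mcg/hr ÷ 128.8744 mcg/mL = 182.8432 mL/hr
Volume infused so far = 182.8432 mL/hr × 2.3 hr = 420.5393 mL
Volume remaining = 613 − 420.5393 = 192.4607 mL
New rate:
Dose = 4 mcg/kg/min × 68.9 kg = 275.6 mcg/min
275.6 mcg/min × 60 min/hr = 16536 mcg/hr
Rate = 16536 mcg/hr ÷ 128.8744 mcg/mL = 128.311 mL/hr
Time remaining = 192.4607 mL ÷ 128.311 mL/hr = 1.499955 hr

1.5 hours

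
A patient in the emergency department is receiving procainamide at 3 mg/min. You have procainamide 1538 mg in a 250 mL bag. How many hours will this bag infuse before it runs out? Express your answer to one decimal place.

3 mg/min × 60 min/hr = 180 mg/hr
Concentration = 1538 mg ÷ 250 mL = 6.152 mg/mL
Rate = 180 mg/hr ÷ 6.152 mg/mL = 29.25878 mL/hr
Duration = 250 mL ÷ 29.25878 mL/hr = 8.544444 hr

8.5 hours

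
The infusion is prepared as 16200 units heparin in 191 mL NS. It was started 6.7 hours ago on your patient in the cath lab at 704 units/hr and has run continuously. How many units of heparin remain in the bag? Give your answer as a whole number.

11483 units

Concentration = 16200 units ÷ 191 mL = 84.81675 units/mL
Rate = 704 units/hr ÷ 84.81675 units/mL = 8.300247 mL/hr
Volume infused = 8.300247 mL/hr × 6.7 hr = 55.61165 mL
Volume remaining = 191 − 55.61165 = 135.3883 mL
Drug remaining = 135.3883 mL × 84.81675 units/mL = 11483.2 units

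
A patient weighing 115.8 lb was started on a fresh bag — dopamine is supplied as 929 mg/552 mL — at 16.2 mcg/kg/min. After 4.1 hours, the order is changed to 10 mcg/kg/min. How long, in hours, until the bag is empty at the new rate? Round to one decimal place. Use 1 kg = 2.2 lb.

22.8 hours

Initial rate:
Weight = 115.8 lb ÷ 2.2 lb/kg = 52.63636 kg
Dose = 16.2 mcg/kg/min × 52.63636 kg = 852.7091 mcg/min
852.7091 mcg/min × 60 min/hr = 51162.55 mcg/hr
Concentration = 929 mg ÷ 552 mL = 1.682971 mg/mL = 1682.971 mcg/mL
Rate = 51162.55 mcg/hr ÷ 1682.971 mcg/mL = 30.40013 mL/hr
Volume infused so far = 30.40013 mL/hr × 4.1 hr = 124.6406 mL
Volume remaining = 552 − 124.6406 = 427.3594 mL
New rate:
Dose = 10 mcg/kg/min × 52.63636 kg = 526.3636 mcg/min
526.3636 mcg/min × 60 min/hr = 31581.82 mcg/hr
Rate = 31581.82 mcg/hr ÷ 1682.971 mcg/mL = 18.76552 mL/hr
Time remaining = 427.3594 mL ÷ 18.76552 mL/hr = 22.77366 hr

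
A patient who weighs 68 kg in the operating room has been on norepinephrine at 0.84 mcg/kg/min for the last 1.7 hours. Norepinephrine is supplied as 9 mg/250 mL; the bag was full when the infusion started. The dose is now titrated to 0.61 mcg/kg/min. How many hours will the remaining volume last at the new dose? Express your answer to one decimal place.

Initial rate:
Dose = 0.84 mcg/kg/min × 68 kg = 57.12 mcg/min
57.12 mcg/min × 60 min/hr = 3427.2 mcg/hr
Concentration = 9 mg ÷ 250 mL = 0.036 mg/mL = 36 mcg/mL
Rate = 3427.2 mcg/hr ÷ 36 mcg/mL = 95.2 mL/hr
Volume infused so far = 95.2 mL/hr × 1.7 hr = 161.84 mL
Volume remaining = 250 − 161.84 = 88.16 mL
New rate:
Dose = 0.61 mcg/kg/min × 68 kg = 41.48 mcg/min
41.48 mcg/min × 60 min/hr = 2488.8 mcg/hr
Rate = 2488.8 mcg/hr ÷ 36 mcg/mL = 69.13333 mL/hr
Time remaining = 88.16 mL ÷ 69.13333 mL/hr = 1.275217 hr

1.3 hours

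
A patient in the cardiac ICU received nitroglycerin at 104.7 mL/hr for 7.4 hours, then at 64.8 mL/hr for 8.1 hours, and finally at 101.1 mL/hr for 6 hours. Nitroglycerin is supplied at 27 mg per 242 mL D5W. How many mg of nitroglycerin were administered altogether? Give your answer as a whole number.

213 mg

Concentration = 27 mg ÷ 242 mL = 0.1115702 mg/mL
Stage 1: 104.7 mL/hr × 7.4 hr = 774.78 mL → 774.78 mL × 0.1115702 mg/mL = 86.4424 mg
Stage 2: 64.8 mL/hr × 8.1 hr = 524.88 mL → 524.88 mL × 0.1115702 mg/mL = 58.56099 mg
Stage 3: 101.1 mL/hr × 6 hr = 606.6 mL → 606.6 mL × 0.1115702 mg/mL = 67.67851 mg
Total = 86.4424 + 58.56099 + 67.67851 = 212.6819 mg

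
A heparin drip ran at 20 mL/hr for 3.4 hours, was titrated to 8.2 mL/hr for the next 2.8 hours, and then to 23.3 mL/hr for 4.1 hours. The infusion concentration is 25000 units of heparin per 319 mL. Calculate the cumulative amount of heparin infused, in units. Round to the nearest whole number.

14615 units

Concentration = 25000 units ÷ 319 mL = 78.36991 units/mL
Stage 1: 20 mL/hr × 3.4 hr = 68 mL → 68 mL × 78.36991 units/mL = 5329.154 units
Stage 2: 8.2 mL/hr × 2.8 hr = 22.96 mL → 22.96 mL × 78.36991 units/mL = 1799.373 units
Stage 3: 23.3 mL/hr × 4.1 hr = 95.53 mL → 95.53 mL × 78.36991 units/mL = 7486.677 units
Total = 5329.154 + 1799.373 + 7486.677 = 14615.2 units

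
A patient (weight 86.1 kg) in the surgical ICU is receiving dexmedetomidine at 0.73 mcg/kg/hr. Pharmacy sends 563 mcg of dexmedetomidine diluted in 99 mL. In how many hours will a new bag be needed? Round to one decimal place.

9.0 hours

Dose = 0.73 mcg/kg/hr × 86.1 kg = 62.853 mcg/hr
Concentration = 563 mcg ÷ 99 mL = 5.686869 mcg/mL
Rate = 62.853 mcg/hr ÷ 5.686869 mcg/mL = 11.0523 mL/hr
Duration = 99 mL ÷ 11.0523 mL/hr = 8.957409 hr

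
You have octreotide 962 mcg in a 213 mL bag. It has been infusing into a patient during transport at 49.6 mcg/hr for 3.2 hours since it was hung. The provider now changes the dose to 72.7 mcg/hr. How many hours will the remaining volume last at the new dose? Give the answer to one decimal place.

Initial rate:
Concentration = 962 mcg ÷ 213 mL = 4.516432 mcg/mL
Rate = 49.6 mcg/hr ÷ 4.516432 mcg/mL = 10.98212 mL/hr
Volume infused so far = 10.98212 mL/hr × 3.2 hr = 35.14279 mL
Volume remaining = 213 − 35.14279 = 177.8572 mL
New rate:
Rate = 72.7 mcg/hr ÷ 4.516432 mcg/mL = 16.09678 mL/hr
Time remaining = 177.8572 mL ÷ 16.09678 mL/hr = 11.04924 hr

11.0 hours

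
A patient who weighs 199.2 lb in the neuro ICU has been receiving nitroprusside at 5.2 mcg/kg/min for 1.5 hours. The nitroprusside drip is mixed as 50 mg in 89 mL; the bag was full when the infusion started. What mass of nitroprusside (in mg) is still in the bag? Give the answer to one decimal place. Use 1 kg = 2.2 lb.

7.6 mg

Weight = 199.2 lb ÷ 2.2 lb/kg = 90.54545 kg
Dose = 5.2 mcg/kg/min × 90.54545 kg = 470.8364 mcg/min
470.8364 mcg/min × 60 min/hr = 28250.18 mcg/hr
Concentration = 50 mg ÷ 89 mL = 0.5617978 mg/mL = 561.7978 mcg/mL
Rate = 28250.18 mcg/hr ÷ 561.7978 mcg/mL = 50.28532 mL/hr
Volume infused = 50.28532 mL/hr × 1.5 hr = 75.42799 mL
Volume remaining = 89 − 75.42799 = 13.57201 mL
Drug remaining = 13.57201 mL × 561.7978 mcg/mL = 7624.727 mcg = 7.624727 mg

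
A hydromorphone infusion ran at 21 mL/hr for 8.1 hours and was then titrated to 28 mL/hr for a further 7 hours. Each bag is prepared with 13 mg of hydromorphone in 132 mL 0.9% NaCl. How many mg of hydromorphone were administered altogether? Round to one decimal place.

Concentration = 13 mg ÷ 132 mL = 0.09848485 mg/mL
Stage 1: 21 mL/hr × 8.1 hr = 170.1 mL → 170.1 mL × 0.09848485 mg/mL = 16.75227 mg
Stage 2: 28 mL/hr × 7 hr = 196 mL → 196 mL × 0.09848485 mg/mL = 19.30303 mg
Total = 16.75227 + 19.30303 = 36.0553 mg

36.1 mg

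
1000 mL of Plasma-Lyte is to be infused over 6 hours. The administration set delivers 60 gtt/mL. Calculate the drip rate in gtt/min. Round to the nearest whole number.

1000 mL ÷ (6 hr × 60 = 360 min) = 2.777778 mL/min
2.777778 mL/min × 60 gtt/mL = 166.6667 gtt/min

167 gtt/min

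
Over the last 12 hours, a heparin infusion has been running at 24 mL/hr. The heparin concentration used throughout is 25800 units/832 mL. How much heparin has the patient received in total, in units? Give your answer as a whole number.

8931 units

Concentration = 25800 units ÷ 832 mL = 31.00962 units/mL
Drug rate = 24 mL/hr × 31.00962 units/mL = 744.2308 units/hr
Total = 744.2308 units/hr × 12 hr = 8930.769 units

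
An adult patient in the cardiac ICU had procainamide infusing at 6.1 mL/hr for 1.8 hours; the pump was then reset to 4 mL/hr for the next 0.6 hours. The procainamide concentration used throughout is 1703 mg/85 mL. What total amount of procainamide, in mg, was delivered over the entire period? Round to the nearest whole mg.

Concentration = 1703 mg ÷ 85 mL = 20.03529 mg/mL
Stage 1: 6.1 mL/hr × 1.8 hr = 10.98 mL → 10.98 mL × 20.03529 mg/mL = 219.9875 mg
Stage 2: 4 mL/hr × 0.6 hr = 2.4 mL → 2.4 mL × 20.03529 mg/mL = 48.08471 mg
Total = 219.9875 + 48.08471 = 268.0722 mg

268 mg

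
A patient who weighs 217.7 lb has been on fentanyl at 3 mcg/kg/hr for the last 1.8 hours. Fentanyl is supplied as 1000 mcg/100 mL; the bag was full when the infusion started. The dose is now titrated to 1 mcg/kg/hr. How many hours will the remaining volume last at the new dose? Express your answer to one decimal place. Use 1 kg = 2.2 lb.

Initial rate:
Weight = 217.7 lb ÷ 2.2 lb/kg = 98.95455 kg
Dose = 3 mcg/kg/hr × 98.95455 kg = 296.8636 mcg/hr
Concentration = 1000 mcg ÷ 100 mL = 10 mcg/mL
Rate = 296.8636 mcg/hr ÷ 10 mcg/mL = 29.68636 mL/hr
Volume infused so far = 29.68636 mL/hr × 1.8 hr = 53.43545 mL
Volume remaining = 100 − 53.43545 = 46.56455 mL
New rate:
Dose = 1 mcg/kg/hr × 98.95455 kg = 98.95455 mcg/hr
Rate = 98.95455 mcg/hr ÷ 10 mcg/mL = 9.895455 mL/hr
Time remaining = 46.56455 mL ÷ 9.895455 mL/hr = 4.70565 hr

4.7 hours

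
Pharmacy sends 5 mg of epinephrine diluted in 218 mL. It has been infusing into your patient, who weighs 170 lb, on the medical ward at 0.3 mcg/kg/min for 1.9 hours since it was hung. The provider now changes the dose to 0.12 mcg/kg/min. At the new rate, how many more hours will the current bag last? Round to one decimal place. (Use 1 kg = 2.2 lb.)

Initial rate:
Weight = 170 lb ÷ 2.2 lb/kg = 77.27273 kg
Dose = 0.3 mcg/kg/min × 77.27273 kg = 23.18182 mcg/min
23.18182 mcg/min × 60 min/hr = 1390.909 mcg/hr
Concentration = 5 mg ÷ 218 mL = 0.02293578 mg/mL = 22.93578 mcg/mL
Rate = 1390.909 mcg/hr ÷ 22.93578 mcg/mL = 60.64364 mL/hr
Volume infused so far = 60.64364 mL/hr × 1.9 hr = 115.2229 mL
Volume remaining = 218 − 115.2229 = 102.7771 mL
New rate:
Dose = 0.12 mcg/kg/min × 77.27273 kg = 9.272727 mcg/min
9.272727 mcg/min × 60 min/hr = 556.3636 mcg/hr
Rate = 556.3636 mcg/hr ÷ 22.93578 mcg/mL = 24.25745 mL/hr
Time remaining = 102.7771 mL ÷ 24.25745 mL/hr = 4.236928 hr

4.2 hours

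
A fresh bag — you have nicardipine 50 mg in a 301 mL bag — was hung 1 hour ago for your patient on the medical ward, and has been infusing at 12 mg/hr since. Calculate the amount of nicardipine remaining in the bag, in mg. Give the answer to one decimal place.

38.0 mg

Concentration = 50 mg ÷ 301 mL = 0.166113 mg/mL
Rate = 12 mg/hr ÷ 0.166113 mg/mL = 72.24 mL/hr
Volume infused = 72.24 mL/hr × 1 hr = 72.24 mL
Volume remaining = 301 − 72.24 = 228.76 mL
Drug remaining = 228.76 mL × 0.166113 mg/mL = 38 mg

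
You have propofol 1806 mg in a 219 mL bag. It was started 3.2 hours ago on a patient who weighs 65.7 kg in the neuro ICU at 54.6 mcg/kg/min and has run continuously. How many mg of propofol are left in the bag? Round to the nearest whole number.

1117 mg

Dose = 54.6 mcg/kg/min × 65.7 kg = 3587.22 mcg/min
3587.22 mcg/min × 60 min/hr = 215233.2 mcg/hr
Concentration = 1806 mg ÷ 219 mL = 8.246575 mg/mL = 8246.575 mcg/mL
Rate = 215233.2 mcg/hr ÷ 8246.575 mcg/mL = 26.09971 mL/hr
Volume infused = 26.09971 mL/hr × 3.2 hr = 83.51906 mL
Volume remaining = 219 − 83.51906 = 135.4809 mL
Drug remaining = 135.4809 mL × 8246.575 mcg/mL = 1117254 mcg = 1117.254 mg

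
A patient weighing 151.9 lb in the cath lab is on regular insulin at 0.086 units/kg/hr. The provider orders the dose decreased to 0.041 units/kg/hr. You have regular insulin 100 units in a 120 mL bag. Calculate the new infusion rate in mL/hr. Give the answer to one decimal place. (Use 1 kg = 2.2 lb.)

3.4 mL/hr

Weight = 151.9 lb ÷ 2.2 lb/kg = 69.04545 kg
Dose = 0.041 units/kg/hr × 69.04545 kg = 2.830864 units/hr
Concentration = 100 units ÷ 120 mL = 0.8333333 units/mL
Rate = 2.830864 units/hr ÷ 0.8333333 units/mL = 3.397036 mL/hr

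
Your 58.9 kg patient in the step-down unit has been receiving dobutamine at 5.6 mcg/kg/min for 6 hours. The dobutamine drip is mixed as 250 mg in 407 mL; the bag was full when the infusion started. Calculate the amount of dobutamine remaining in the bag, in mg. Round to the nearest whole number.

Dose = 5.6 mcg/kg/min × 58.9 kg = 329.84 mcg/min
329.84 mcg/min × 60 min/hr = 19790.4 mcg/hr
Concentration = 250 mg ÷ 407 mL = 0.6142506 mg/mL = 614.2506 mcg/mL
Rate = 19790.4 mcg/hr ÷ 614.2506 mcg/mL = 32.21877 mL/hr
Volume infused = 32.21877 mL/hr × 6 hr = 193.3126 mL
Volume remaining = 407 − 193.3126 = 213.6874 mL
Drug remaining = 213.6874 mL × 614.2506 mcg/mL = 131257.6 mcg = 131.2576 mg

131 mg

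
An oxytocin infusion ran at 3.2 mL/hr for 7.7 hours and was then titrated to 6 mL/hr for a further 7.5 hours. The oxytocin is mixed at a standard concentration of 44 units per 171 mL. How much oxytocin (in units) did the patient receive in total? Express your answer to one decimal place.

17.9 units

Concentration = 44 units ÷ 171 mL = 0.2573099 units/mL
Stage 1: 3.2 mL/hr × 7.7 hr = 24.64 mL → 24.64 mL × 0.2573099 units/mL = 6.340117 units
Stage 2: 6 mL/hr × 7.5 hr = 45 mL → 45 mL × 0.2573099 units/mL = 11.57895 units
Total = 6.340117 + 11.57895 = 17.91906 units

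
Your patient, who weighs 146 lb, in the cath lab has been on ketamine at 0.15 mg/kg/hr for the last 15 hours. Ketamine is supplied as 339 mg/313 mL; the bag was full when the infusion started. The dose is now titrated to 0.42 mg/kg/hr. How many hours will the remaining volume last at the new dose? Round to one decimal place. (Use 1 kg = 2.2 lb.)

6.8 hours

Initial rate:
Weight = 146 lb ÷ 2.2 lb/kg = 66.36364 kg
Dose = 0.15 mg/kg/hr × 66.36364 kg = 9.954545 mg/hr
Concentration = 339 mg ÷ 313 mL = 1.083067 mg/mL
Rate = 9.954545 mg/hr ÷ 1.083067 mg/mL = 9.19107 mL/hr
Volume infused so far = 9.19107 mL/hr × 15 hr = 137.866 mL
Volume remaining = 313 − 137.866 = 175.134 mL
New rate:
Dose = 0.42 mg/kg/hr × 66.36364 kg = 27.87273 mg/hr
Rate = 27.87273 mg/hr ÷ 1.083067 mg/mL = 25.735 mL/hr
Time remaining = 175.134 mL ÷ 25.735 mL/hr = 6.805284 hr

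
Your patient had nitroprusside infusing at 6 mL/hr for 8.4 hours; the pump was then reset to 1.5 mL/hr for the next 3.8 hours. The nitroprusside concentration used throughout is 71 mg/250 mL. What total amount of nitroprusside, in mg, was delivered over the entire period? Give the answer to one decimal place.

Concentration = 71 mg ÷ 250 mL = 0.284 mg/mL
Stage 1: 6 mL/hr × 8.4 hr = 50.4 mL → 50.4 mL × 0.284 mg/mL = 14.3136 mg
Stage 2: 1.5 mL/hr × 3.8 hr = 5.7 mL → 5.7 mL × 0.284 mg/mL = 1.6188 mg
Total = 14.3136 + 1.6188 = 15.9324 mg

15.9 mg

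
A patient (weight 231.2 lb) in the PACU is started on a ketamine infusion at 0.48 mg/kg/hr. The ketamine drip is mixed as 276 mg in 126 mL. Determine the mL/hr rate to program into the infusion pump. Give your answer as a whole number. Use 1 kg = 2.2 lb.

Weight = 231.2 lb ÷ 2.2 lb/kg = 105.0909 kg
Dose = 0.48 mg/kg/hr × 105.0909 kg = 50.44364 mg/hr
Concentration = 276 mg ÷ 126 mL = 2.190476 mg/mL
Rate = 50.44364 mg/hr ÷ 2.190476 mg/mL = 23.02862 mL/hr

23 mL/hr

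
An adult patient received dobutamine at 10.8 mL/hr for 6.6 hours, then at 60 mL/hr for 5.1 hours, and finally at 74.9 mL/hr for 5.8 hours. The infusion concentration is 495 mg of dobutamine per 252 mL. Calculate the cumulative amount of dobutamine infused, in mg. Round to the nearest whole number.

Concentration = 495 mg ÷ 252 mL = 1.964286 mg/mL
Stage 1: 10.8 mL/hr × 6.6 hr = 71.28 mL → 71.28 mL × 1.964286 mg/mL = 140.0143 mg
Stage 2: 60 mL/hr × 5.1 hr = 306 mL → 306 mL × 1.964286 mg/mL = 601.0714 mg
Stage 3: 74.9 mL/hr × 5.8 hr = 434.42 mL → 434.42 mL × 1.964286 mg/mL = 853.325 mg
Total = 140.0143 + 601.0714 + 853.325 = 1594.411 mg

1594 mg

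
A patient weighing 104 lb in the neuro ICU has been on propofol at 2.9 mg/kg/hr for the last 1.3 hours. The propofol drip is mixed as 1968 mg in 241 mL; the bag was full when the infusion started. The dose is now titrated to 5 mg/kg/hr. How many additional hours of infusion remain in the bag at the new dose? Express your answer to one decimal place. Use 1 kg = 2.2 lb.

7.6 hours

Initial rate:
Weight = 104 lb ÷ 2.2 lb/kg = 47.27273 kg
Dose = 2.9 mg/kg/hr × 47.27273 kg = 137.0909 mg/hr
Concentration = 1968 mg ÷ 241 mL = 8.165975 mg/mL
Rate = 137.0909 mg/hr ÷ 8.165975 mg/mL = 16.78806 mL/hr
Volume infused so far = 16.78806 mL/hr × 1.3 hr = 21.82448 mL
Volume remaining = 241 − 21.82448 = 219.1755 mL
New rate:
Dose = 5 mg/kg/hr × 47.27273 kg = 236.3636 mg/hr
Rate = 236.3636 mg/hr ÷ 8.165975 mg/mL = 28.94494 mL/hr
Time remaining = 219.1755 mL ÷ 28.94494 mL/hr = 7.572154 hr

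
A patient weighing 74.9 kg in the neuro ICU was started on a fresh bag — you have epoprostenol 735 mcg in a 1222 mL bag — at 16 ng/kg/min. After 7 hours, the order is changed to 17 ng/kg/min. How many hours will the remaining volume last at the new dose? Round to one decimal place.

Initial rate:
Dose = 16 ng/kg/min × 74.9 kg = 1198.4 ng/min
1198.4 ng/min × 60 min/hr = 71904 ng/hr
Concentration = 735 mcg ÷ 1222 mL = 0.601473 mcg/mL = 601.473 ng/mL
Rate = 71904 ng/hr ÷ 601.473 ng/mL = 119.5465 mL/hr
Volume infused so far = 119.5465 mL/hr × 7 hr = 836.8256 mL
Volume remaining = 1222 − 836.8256 = 385.1744 mL
New rate:
Dose = 17 ng/kg/min × 74.9 kg = 1273.3 ng/min
1273.3 ng/min × 60 min/hr = 76398 ng/hr
Rate = 76398 ng/hr ÷ 601.473 ng/mL = 127.0182 mL/hr
Time remaining = 385.1744 mL ÷ 127.0182 mL/hr = 3.032435 hr

3.0 hours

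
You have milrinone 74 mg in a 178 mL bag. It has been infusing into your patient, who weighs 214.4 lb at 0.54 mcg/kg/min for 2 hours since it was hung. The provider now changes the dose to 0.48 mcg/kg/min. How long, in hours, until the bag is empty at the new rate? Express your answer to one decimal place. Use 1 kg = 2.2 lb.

Initial rate:
Weight = 214.4 lb ÷ 2.2 lb/kg = 97.45455 kg
Dose = 0.54 mcg/kg/min × 97.45455 kg = 52.62545 mcg/min
52.62545 mcg/min × 60 min/hr = 3157.527 mcg/hr
Concentration = 74 mg ÷ 178 mL = 0.4157303 mg/mL = 415.7303 mcg/mL
Rate = 3157.527 mcg/hr ÷ 415.7303 mcg/mL = 7.595133 mL/hr
Volume infused so far = 7.595133 mL/hr × 2 hr = 15.19027 mL
Volume remaining = 178 − 15.19027 = 162.8097 mL
New rate:
Dose = 0.48 mcg/kg/min × 97.45455 kg = 46.77818 mcg/min
46.77818 mcg/min × 60 min/hr = 2806.691 mcg/hr
Rate = 2806.691 mcg/hr ÷ 415.7303 mcg/mL = 6.751229 mL/hr
Time remaining = 162.8097 mL ÷ 6.751229 mL/hr = 24.11557 hr

24.1 hours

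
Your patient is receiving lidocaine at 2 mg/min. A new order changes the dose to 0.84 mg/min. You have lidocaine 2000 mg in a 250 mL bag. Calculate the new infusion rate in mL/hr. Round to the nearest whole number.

0.84 mg/min × 60 min/hr = 50.4 mg/hr
Concentration = 2000 mg ÷ 250 mL = 8 mg/mL
Rate = 50.4 mg/hr ÷ 8 mg/mL = 6.3 mL/hr

6 mL/hr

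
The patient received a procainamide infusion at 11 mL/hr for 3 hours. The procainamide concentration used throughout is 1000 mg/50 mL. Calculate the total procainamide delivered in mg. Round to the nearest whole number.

660 mg

Concentration = 1000 mg ÷ 50 mL = 20 mg/mL
Drug rate = 11 mL/hr × 20 mg/mL = 220 mg/hr
Total = 220 mg/hr × 3 hr = 660 mg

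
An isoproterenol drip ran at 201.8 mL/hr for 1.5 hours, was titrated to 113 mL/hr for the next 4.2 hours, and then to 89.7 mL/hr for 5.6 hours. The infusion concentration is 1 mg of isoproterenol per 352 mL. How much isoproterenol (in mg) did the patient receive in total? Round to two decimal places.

Concentration = 1 mg ÷ 352 mL = 0.002840909 mg/mL
Stage 1: 201.8 mL/hr × 1.5 hr = 302.7 mL → 302.7 mL × 0.002840909 mg/mL = 0.8599432 mg
Stage 2: 113 mL/hr × 4.2 hr = 474.6 mL → 474.6 mL × 0.002840909 mg/mL = 1.348295 mg
Stage 3: 89.7 mL/hr × 5.6 hr = 502.32 mL → 502.32 mL × 0.002840909 mg/mL = 1.427045 mg
Total = 0.8599432 + 1.348295 + 1.427045 = 3.635284 mg

3.64 mg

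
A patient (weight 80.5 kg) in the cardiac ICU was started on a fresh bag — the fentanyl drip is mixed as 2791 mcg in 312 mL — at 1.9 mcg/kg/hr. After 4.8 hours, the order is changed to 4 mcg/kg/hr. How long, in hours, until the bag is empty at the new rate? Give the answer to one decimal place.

Initial rate:
Dose = 1.9 mcg/kg/hr × 80.5 kg = 152.95 mcg/hr
Concentration = 2791 mcg ÷ 312 mL = 8.945513 mcg/mL
Rate = 152.95 mcg/hr ÷ 8.945513 mcg/mL = 17.09796 mL/hr
Volume infused so far = 17.09796 mL/hr × 4.8 hr = 82.0702 mL
Volume remaining = 312 − 82.0702 = 229.9298 mL
New rate:
Dose = 4 mcg/kg/hr × 80.5 kg = 322 mcg/hr
Rate = 322 mcg/hr ÷ 8.945513 mcg/mL = 35.9957 mL/hr
Time remaining = 229.9298 mL ÷ 35.9957 mL/hr = 6.387702 hr

6.4 hours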